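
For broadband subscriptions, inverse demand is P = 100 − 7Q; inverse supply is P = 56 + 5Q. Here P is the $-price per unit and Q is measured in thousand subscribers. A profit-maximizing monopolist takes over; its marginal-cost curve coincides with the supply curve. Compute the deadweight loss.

Competitive equilibrium: 100 − 7Q = 56 + 5Q → Q* = 3.6667, P* = 74.3333.
Marginal revenue: MR = 100 − 14Q. Set MR = MC: 100 − 14Q = 56 + 5Q → Q_m = 2.3158.
Price P_m = 100 − 7·2.3158 = 83.7894; MC(Q_m) = 56 + 5·2.3158 = 67.579.
Competitive Q* = 3.6667, so ΔQ = 1.3509; wedge = 83.7894 − 67.579 = 16.2104.
The triangle = ½ × 1.3509 × 16.2104 = $10.95 thousand.

$10.95 thousand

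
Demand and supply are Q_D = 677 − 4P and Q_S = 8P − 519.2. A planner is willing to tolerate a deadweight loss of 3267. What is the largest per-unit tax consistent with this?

In inverse form: demand P = 169.25 − 0.25Q, supply P = 64.9 + 0.125Q.
Competitive equilibrium: 169.25 − 0.25Q = 64.9 + 0.125Q → Q* = 278.2667, P* = 99.6833.
A tax t gives ΔQ = t/0.375 and wedge t, so DWL = t²/0.75.
t²/0.75 = 3267 → t² = 2450.25 → t = 49.5.

49.5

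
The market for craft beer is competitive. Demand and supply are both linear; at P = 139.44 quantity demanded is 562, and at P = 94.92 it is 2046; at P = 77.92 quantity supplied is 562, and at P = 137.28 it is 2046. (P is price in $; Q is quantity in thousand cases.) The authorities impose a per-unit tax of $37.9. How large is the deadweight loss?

$10260.07 thousand

Demand slope = (94.92 − 139.44)/(2046 − 562) = −0.03, so P = 156.3 − 0.03Q.
Supply slope = (137.28 − 77.92)/(2046 − 562) = 0.04, so P = 55.44 + 0.04Q.
Competitive equilibrium: 156.3 − 0.03Q = 55.44 + 0.04Q → Q* = 1440.8571, P* = 113.0743.
With the tax, the buyer price exceeds the seller price by 37.9: (156.3 − 0.03Q) − (55.44 + 0.04Q) = 37.9 → Q' = 899.4286.
ΔQ = 1440.8571 − 899.4286 = 541.4285; the wedge equals the tax, 37.9.
DWL = ½ × 541.4285 × 37.9 = $10260.07 thousand.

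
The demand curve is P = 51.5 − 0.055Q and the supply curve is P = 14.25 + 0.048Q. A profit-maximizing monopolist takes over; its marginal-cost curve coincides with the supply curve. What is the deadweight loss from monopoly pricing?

816.20

Competitive equilibrium: 51.5 − 0.055Q = 14.25 + 0.048Q → Q* = 361.6505, P* = 31.6092.
Marginal revenue: MR = 51.5 − 0.11Q. Set MR = MC: 51.5 − 0.11Q = 14.25 + 0.048Q → Q_m = 235.7595.
Price P_m = 51.5 − 0.055·235.7595 = 38.5332; MC(Q_m) = 14.25 + 0.048·235.7595 = 25.5665.
Competitive Q* = 361.6505, so ΔQ = 125.891; wedge = 38.5332 − 25.5665 = 12.9667.
Welfare loss = ½ × 125.891 × 12.9667 = 816.20.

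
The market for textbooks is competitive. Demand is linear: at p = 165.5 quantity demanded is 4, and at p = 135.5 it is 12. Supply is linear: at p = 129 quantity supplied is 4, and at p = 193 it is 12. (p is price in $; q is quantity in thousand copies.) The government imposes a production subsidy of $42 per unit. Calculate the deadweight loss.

Demand slope = (135.5 − 165.5)/(12 − 4) = −3.75, so p = 180.5 − 3.75q.
Supply slope = (193 − 129)/(12 − 4) = 8, so p = 97 + 8q.
Competitive equilibrium: 180.5 − 3.75q = 97 + 8q → q* = 7.1064, p* = 153.8511.
The subsidy lowers effective supply by 42: p = 55 + 8q.
New quantity: 180.5 − 3.75q = 55 + 8q → q' = 10.6809.
Overproduction Δq = 10.6809 − 7.1064 = 3.5745; wedge = subsidy = 42.
DWL = ½ × 3.5745 × 42 = $75.06 thousand.

$75.06 thousand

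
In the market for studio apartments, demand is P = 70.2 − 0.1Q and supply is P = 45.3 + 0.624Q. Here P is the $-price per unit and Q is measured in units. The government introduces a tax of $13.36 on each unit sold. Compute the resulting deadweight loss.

Competitive equilibrium: 70.2 − 0.1Q = 45.3 + 0.624Q → Q* = 34.3923, P* = 66.7608.
With the tax, the buyer price exceeds the seller price by 13.36: (70.2 − 0.1Q) − (45.3 + 0.624Q) = 13.36 → Q' = 15.9392.
ΔQ = 34.3923 − 15.9392 = 18.4531; the wedge equals the tax, 13.36.
The triangle = ½ × 18.4531 × 13.36 = $123.27.

$123.27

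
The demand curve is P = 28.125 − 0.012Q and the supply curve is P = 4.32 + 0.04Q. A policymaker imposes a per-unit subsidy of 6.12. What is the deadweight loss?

Competitive equilibrium: 28.125 − 0.012Q = 4.32 + 0.04Q → Q* = 457.7885, P* = 22.6315.
The subsidy lowers effective supply by 6.12: P = 0.04Q − 1.8.
New quantity: 28.125 − 0.012Q = 0.04Q − 1.8 → Q' = 575.4808.
Overproduction ΔQ = 575.4808 − 457.7885 = 117.6923; wedge = subsidy = 6.12.
DWL = ½ × 117.6923 × 6.12 = 360.14.

360.14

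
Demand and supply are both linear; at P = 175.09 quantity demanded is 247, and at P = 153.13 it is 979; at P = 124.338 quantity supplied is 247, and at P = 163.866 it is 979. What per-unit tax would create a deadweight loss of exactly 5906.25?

Demand slope = (153.13 − 175.09)/(979 − 247) = −0.03, so P = 182.5 − 0.03Q.
Supply slope = (163.866 − 124.338)/(979 − 247) = 0.054, so P = 111 + 0.054Q.
Competitive equilibrium: 182.5 − 0.03Q = 111 + 0.054Q → Q* = 851.1905, P* = 156.9643.
A tax t gives ΔQ = t/0.084 and wedge t, so DWL = t²/0.168.
t²/0.168 = 5906.25 → t² = 992.25 → t = 31.5.

31.5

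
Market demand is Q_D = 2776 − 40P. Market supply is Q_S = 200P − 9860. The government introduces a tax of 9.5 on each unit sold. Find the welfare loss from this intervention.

In inverse form: demand P = 69.4 − 0.025Q, supply P = 49.3 + 0.005Q.
Competitive equilibrium: 69.4 − 0.025Q = 49.3 + 0.005Q → Q* = 670, P* = 52.65.
With the tax, the buyer price exceeds the seller price by 9.5: (69.4 − 0.025Q) − (49.3 + 0.005Q) = 9.5 → Q' = 353.3333.
ΔQ = 670 − 353.3333 = 316.6667; the wedge equals the tax, 9.5.
The triangle = ½ × 316.6667 × 9.5 = 1504.17.

1504.17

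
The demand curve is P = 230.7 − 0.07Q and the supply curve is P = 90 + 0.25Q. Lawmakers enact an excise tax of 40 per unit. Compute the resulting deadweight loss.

2500

Competitive equilibrium: 230.7 − 0.07Q = 90 + 0.25Q → Q* = 439.6875, P* = 199.9219.
With the tax, the buyer price exceeds the seller price by 40: (230.7 − 0.07Q) − (90 + 0.25Q) = 40 → Q' = 314.6875.
ΔQ = 439.6875 − 314.6875 = 125; the wedge equals the tax, 40.
Deadweight loss = ½ × 125 × 40 = 2500.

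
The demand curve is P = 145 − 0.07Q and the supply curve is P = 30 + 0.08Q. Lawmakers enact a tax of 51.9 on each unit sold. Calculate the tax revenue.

Competitive equilibrium: 145 − 0.07Q = 30 + 0.08Q → Q* = 766.6667, P* = 91.3333.
With the tax, the buyer price exceeds the seller price by 51.9: (145 − 0.07Q) − (30 + 0.08Q) = 51.9 → Q' = 420.6667.
Tax revenue = 51.9 × 420.6667 = 21832.60.

21832.60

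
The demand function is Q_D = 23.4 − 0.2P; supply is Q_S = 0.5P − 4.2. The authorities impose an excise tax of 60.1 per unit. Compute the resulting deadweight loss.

258

In inverse form: demand P = 117 − 5Q, supply P = 8.4 + 2Q.
Competitive equilibrium: 117 − 5Q = 8.4 + 2Q → Q* = 15.5143, P* = 39.4286.
With the tax, the buyer price exceeds the seller price by 60.1: (117 − 5Q) − (8.4 + 2Q) = 60.1 → Q' = 6.9286.
ΔQ = 15.5143 − 6.9286 = 8.5857; the wedge equals the tax, 60.1.
Welfare loss = ½ × 8.5857 × 60.1 = 258.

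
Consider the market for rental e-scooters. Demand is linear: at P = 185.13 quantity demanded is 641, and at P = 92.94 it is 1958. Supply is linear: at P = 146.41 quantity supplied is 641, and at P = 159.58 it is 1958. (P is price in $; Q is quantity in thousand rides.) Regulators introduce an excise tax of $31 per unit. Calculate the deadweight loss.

$6006.25 thousand

Demand slope = (92.94 − 185.13)/(1958 − 641) = −0.07, so P = 230 − 0.07Q.
Supply slope = (159.58 − 146.41)/(1958 − 641) = 0.01, so P = 140 + 0.01Q.
Competitive equilibrium: 230 − 0.07Q = 140 + 0.01Q → Q* = 1125, P* = 151.25.
With the tax, the buyer price exceeds the seller price by 31: (230 − 0.07Q) − (140 + 0.01Q) = 31 → Q' = 737.5.
ΔQ = 1125 − 737.5 = 387.5; the wedge equals the tax, 31.
Deadweight loss = ½ × 387.5 × 31 = $6006.25 thousand.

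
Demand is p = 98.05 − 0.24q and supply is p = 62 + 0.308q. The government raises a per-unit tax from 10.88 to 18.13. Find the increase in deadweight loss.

Competitive equilibrium: 98.05 − 0.24q = 62 + 0.308q → q* = 65.7847, p* = 82.2617.
For a per-unit tax t: Δq = t/0.548, so DWL = ½·t·(t/0.548) = t²/1.096.
At t = 10.88: DWL = 108.006. At t = 18.13: DWL = 299.906.
Increase = 299.906 − 108.006 = 191.90.

191.90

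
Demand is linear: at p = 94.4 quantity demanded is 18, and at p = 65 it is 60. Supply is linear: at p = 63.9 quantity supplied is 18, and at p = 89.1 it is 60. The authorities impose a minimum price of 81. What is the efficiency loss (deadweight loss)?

12.12

Demand slope = (65 − 94.4)/(60 − 18) = −0.7, so p = 107 − 0.7q.
Supply slope = (89.1 − 63.9)/(60 − 18) = 0.6, so p = 53.1 + 0.6q.
Competitive equilibrium: 107 − 0.7q = 53.1 + 0.6q → q* = 41.4615, p* = 77.9769.
At the floor p = 81, quantity demanded = (107 − 81)/0.7 = 37.1429.
Sellers' marginal cost at q' = 37.1429: 53.1 + 0.6·37.1429 = 75.3857.
Δq = 41.4615 − 37.1429 = 4.3186; wedge = 81 − 75.3857 = 5.6143.
The triangle = ½ × 4.3186 × 5.6143 = 12.12.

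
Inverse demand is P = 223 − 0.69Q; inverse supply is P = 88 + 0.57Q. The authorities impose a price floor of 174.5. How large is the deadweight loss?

Competitive equilibrium: 223 − 0.69Q = 88 + 0.57Q → Q* = 107.1429, P* = 149.0714.
At the floor P = 174.5, quantity demanded = (223 − 174.5)/0.69 = 70.2899.
Sellers' marginal cost at Q' = 70.2899: 88 + 0.57·70.2899 = 128.0652.
ΔQ = 107.1429 − 70.2899 = 36.853; wedge = 174.5 − 128.0652 = 46.4348.
DWL = ½ × 36.853 × 46.4348 = 855.63.

855.63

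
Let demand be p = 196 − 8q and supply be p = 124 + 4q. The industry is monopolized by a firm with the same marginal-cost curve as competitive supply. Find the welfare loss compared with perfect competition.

34.56

Competitive equilibrium: 196 − 8q = 124 + 4q → q* = 6, p* = 148.
Marginal revenue: MR = 196 − 16q. Set MR = MC: 196 − 16q = 124 + 4q → q_m = 3.6.
Price p_m = 196 − 8·3.6 = 167.2; MC(q_m) = 124 + 4·3.6 = 138.4.
Competitive q* = 6, so Δq = 2.4; wedge = 167.2 − 138.4 = 28.8.
Welfare loss = ½ × 2.4 × 28.8 = 34.56.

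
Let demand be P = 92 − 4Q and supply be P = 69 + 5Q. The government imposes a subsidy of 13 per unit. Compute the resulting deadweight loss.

Competitive equilibrium: 92 − 4Q = 69 + 5Q → Q* = 2.5556, P* = 81.7778.
The subsidy lowers effective supply by 13: P = 56 + 5Q.
New quantity: 92 − 4Q = 56 + 5Q → Q' = 4.
Overproduction ΔQ = 4 − 2.5556 = 1.4444; wedge = subsidy = 13.
The triangle = ½ × 1.4444 × 13 = 9.39.

9.39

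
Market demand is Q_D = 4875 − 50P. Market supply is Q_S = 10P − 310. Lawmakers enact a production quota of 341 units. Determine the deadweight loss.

In inverse form: demand P = 97.5 − 0.02Q, supply P = 31 + 0.1Q.
Competitive equilibrium: 97.5 − 0.02Q = 31 + 0.1Q → Q* = 554.1667, P* = 86.4167.
At Q = 341: demand price = 97.5 − 0.02·341 = 90.68; supply price = 31 + 0.1·341 = 65.1.
ΔQ = 554.1667 − 341 = 213.1667; wedge = 90.68 − 65.1 = 25.58.
Deadweight loss = ½ × 213.1667 × 25.58 = 2726.40.

2726.40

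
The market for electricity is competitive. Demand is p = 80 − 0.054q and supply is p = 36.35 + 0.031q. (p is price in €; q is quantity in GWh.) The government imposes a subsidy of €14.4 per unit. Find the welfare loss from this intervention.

Competitive equilibrium: 80 − 0.054q = 36.35 + 0.031q → q* = 513.5294, p* = 52.2694.
The subsidy lowers effective supply by 14.4: p = 21.95 + 0.031q.
New quantity: 80 − 0.054q = 21.95 + 0.031q → q' = 682.9412.
Overproduction Δq = 682.9412 − 513.5294 = 169.4118; wedge = subsidy = 14.4.
DWL = ½ × 169.4118 × 14.4 = €1219.76.

€1219.76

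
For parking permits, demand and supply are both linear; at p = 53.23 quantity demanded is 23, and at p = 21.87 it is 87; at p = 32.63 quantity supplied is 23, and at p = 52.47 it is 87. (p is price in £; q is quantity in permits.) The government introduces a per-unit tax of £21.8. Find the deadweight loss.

Demand slope = (21.87 − 53.23)/(87 − 23) = −0.49, so p = 64.5 − 0.49q.
Supply slope = (52.47 − 32.63)/(87 − 23) = 0.31, so p = 25.5 + 0.31q.
Competitive equilibrium: 64.5 − 0.49q = 25.5 + 0.31q → q* = 48.75, p* = 40.6125.
With the tax, the buyer price exceeds the seller price by 21.8: (64.5 − 0.49q) − (25.5 + 0.31q) = 21.8 → q' = 21.5.
Δq = 48.75 − 21.5 = 27.25; the wedge equals the tax, 21.8.
Deadweight loss = ½ × 27.25 × 21.8 = £297.025.

£297.025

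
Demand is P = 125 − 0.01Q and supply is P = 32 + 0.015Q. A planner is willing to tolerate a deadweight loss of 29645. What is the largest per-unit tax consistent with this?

38.5

Competitive equilibrium: 125 − 0.01Q = 32 + 0.015Q → Q* = 3720, P* = 87.8.
A tax t gives ΔQ = t/0.025 and wedge t, so DWL = t²/0.05.
t²/0.05 = 29645 → t² = 1482.25 → t = 38.5.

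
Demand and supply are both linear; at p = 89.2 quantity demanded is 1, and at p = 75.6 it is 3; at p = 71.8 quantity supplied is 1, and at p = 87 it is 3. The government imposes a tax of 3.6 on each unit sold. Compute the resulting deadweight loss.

0.45

Demand slope = (75.6 − 89.2)/(3 − 1) = −6.8, so p = 96 − 6.8q.
Supply slope = (87 − 71.8)/(3 − 1) = 7.6, so p = 64.2 + 7.6q.
Competitive equilibrium: 96 − 6.8q = 64.2 + 7.6q → q* = 2.2083, p* = 80.9833.
With the tax, the buyer price exceeds the seller price by 3.6: (96 − 6.8q) − (64.2 + 7.6q) = 3.6 → q' = 1.9583.
Δq = 2.2083 − 1.9583 = 0.25; the wedge equals the tax, 3.6.
Welfare loss = ½ × 0.25 × 3.6 = 0.45.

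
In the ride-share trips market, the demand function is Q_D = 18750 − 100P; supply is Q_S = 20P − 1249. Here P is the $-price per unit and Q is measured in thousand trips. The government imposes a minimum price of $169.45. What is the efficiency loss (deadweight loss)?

In inverse form: demand P = 187.5 − 0.01Q, supply P = 62.45 + 0.05Q.
Competitive equilibrium: 187.5 − 0.01Q = 62.45 + 0.05Q → Q* = 2084.1667, P* = 166.6583.
At the floor P = 169.45, quantity demanded = (187.5 − 169.45)/0.01 = 1805.
Sellers' marginal cost at Q' = 1805: 62.45 + 0.05·1805 = 152.7.
ΔQ = 2084.1667 − 1805 = 279.1667; wedge = 169.45 − 152.7 = 16.75.
The triangle = ½ × 279.1667 × 16.75 = $2338.02 thousand.

$2338.02 thousand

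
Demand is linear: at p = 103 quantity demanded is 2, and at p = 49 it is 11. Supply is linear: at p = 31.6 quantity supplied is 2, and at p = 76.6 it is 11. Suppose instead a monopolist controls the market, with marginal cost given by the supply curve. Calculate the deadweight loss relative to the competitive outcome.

49.39

Demand slope = (49 − 103)/(11 − 2) = −6, so p = 115 − 6q.
Supply slope = (76.6 − 31.6)/(11 − 2) = 5, so p = 21.6 + 5q.
Competitive equilibrium: 115 − 6q = 21.6 + 5q → q* = 8.4909, p* = 64.0545.
Marginal revenue: MR = 115 − 12q. Set MR = MC: 115 − 12q = 21.6 + 5q → q_m = 5.4941.
Price p_m = 115 − 6·5.4941 = 82.0354; MC(q_m) = 21.6 + 5·5.4941 = 49.0705.
Competitive q* = 8.4909, so Δq = 2.9968; wedge = 82.0354 − 49.0705 = 32.9649.
Deadweight loss = ½ × 2.9968 × 32.9649 = 49.39.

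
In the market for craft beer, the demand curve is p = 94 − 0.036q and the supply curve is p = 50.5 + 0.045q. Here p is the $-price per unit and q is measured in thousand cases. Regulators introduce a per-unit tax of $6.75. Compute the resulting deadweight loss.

$281.25 thousand

Competitive equilibrium: 94 − 0.036q = 50.5 + 0.045q → q* = 537.037, p* = 74.6667.
With the tax, the buyer price exceeds the seller price by 6.75: (94 − 0.036q) − (50.5 + 0.045q) = 6.75 → q' = 453.7037.
Δq = 537.037 − 453.7037 = 83.3333; the wedge equals the tax, 6.75.
DWL = ½ × 83.3333 × 6.75 = $281.25 thousand.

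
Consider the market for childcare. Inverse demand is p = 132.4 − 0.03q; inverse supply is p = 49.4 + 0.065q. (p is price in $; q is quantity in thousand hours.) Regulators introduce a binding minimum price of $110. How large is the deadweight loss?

Competitive equilibrium: 132.4 − 0.03q = 49.4 + 0.065q → q* = 873.6842, p* = 106.1895.
At the floor p = 110, quantity demanded = (132.4 − 110)/0.03 = 746.6667.
Sellers' marginal cost at q' = 746.6667: 49.4 + 0.065·746.6667 = 97.9333.
Δq = 873.6842 − 746.6667 = 127.0175; wedge = 110 − 97.9333 = 12.0667.
The triangle = ½ × 127.0175 × 12.0667 = $766.34 thousand.

$766.34 thousand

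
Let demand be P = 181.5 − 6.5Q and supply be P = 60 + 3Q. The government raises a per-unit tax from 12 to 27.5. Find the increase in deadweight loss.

32.22

Competitive equilibrium: 181.5 − 6.5Q = 60 + 3Q → Q* = 12.7895, P* = 98.3684.
For a per-unit tax t: ΔQ = t/9.5, so DWL = ½·t·(t/9.5) = t²/19.
At t = 12: DWL = 7.579. At t = 27.5: DWL = 39.803.
Increase = 39.803 − 7.579 = 32.22.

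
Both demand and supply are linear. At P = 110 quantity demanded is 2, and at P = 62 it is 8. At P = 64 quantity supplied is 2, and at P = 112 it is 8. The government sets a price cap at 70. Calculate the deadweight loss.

Demand slope = (62 − 110)/(8 − 2) = −8, so P = 126 − 8Q.
Supply slope = (112 − 64)/(8 − 2) = 8, so P = 48 + 8Q.
Competitive equilibrium: 126 − 8Q = 48 + 8Q → Q* = 4.875, P* = 87.
At the ceiling P = 70, quantity supplied = (70 − 48)/8 = 2.75.
Willingness to pay at Q' = 2.75: 126 − 8·2.75 = 104.
ΔQ = 4.875 − 2.75 = 2.125; wedge = 104 − 70 = 34.
DWL = ½ × 2.125 × 34 = 36.125.

36.125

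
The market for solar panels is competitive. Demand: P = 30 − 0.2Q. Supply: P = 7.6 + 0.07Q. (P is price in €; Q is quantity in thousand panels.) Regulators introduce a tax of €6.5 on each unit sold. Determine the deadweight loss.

€78.24 thousand

Competitive equilibrium: 30 − 0.2Q = 7.6 + 0.07Q → Q* = 82.963, P* = 13.4074.
With the tax, the buyer price exceeds the seller price by 6.5: (30 − 0.2Q) − (7.6 + 0.07Q) = 6.5 → Q' = 58.8889.
ΔQ = 82.963 − 58.8889 = 24.0741; the wedge equals the tax, 6.5.
DWL = ½ × 24.0741 × 6.5 = €78.24 thousand.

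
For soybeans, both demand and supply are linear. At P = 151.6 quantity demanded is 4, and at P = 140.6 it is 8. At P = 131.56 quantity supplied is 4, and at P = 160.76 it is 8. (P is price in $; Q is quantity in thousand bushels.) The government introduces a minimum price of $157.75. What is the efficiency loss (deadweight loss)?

Demand slope = (140.6 − 151.6)/(8 − 4) = −2.75, so P = 162.6 − 2.75Q.
Supply slope = (160.76 − 131.56)/(8 − 4) = 7.3, so P = 102.36 + 7.3Q.
Competitive equilibrium: 162.6 − 2.75Q = 102.36 + 7.3Q → Q* = 5.994, P* = 146.1164.
At the floor P = 157.75, quantity demanded = (162.6 − 157.75)/2.75 = 1.7636.
Sellers' marginal cost at Q' = 1.7636: 102.36 + 7.3·1.7636 = 115.2343.
ΔQ = 5.994 − 1.7636 = 4.2304; wedge = 157.75 − 115.2343 = 42.5157.
Welfare loss = ½ × 4.2304 × 42.5157 = $89.93 thousand.

$89.93 thousand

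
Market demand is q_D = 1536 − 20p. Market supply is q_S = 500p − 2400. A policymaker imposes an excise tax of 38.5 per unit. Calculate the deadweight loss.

14252.40

In inverse form: demand p = 76.8 − 0.05q, supply p = 4.8 + 0.002q.
Competitive equilibrium: 76.8 − 0.05q = 4.8 + 0.002q → q* = 1384.6154, p* = 7.5692.
With the tax, the buyer price exceeds the seller price by 38.5: (76.8 − 0.05q) − (4.8 + 0.002q) = 38.5 → q' = 644.2308.
Δq = 1384.6154 − 644.2308 = 740.3846; the wedge equals the tax, 38.5.
Deadweight loss = ½ × 740.3846 × 38.5 = 14252.40.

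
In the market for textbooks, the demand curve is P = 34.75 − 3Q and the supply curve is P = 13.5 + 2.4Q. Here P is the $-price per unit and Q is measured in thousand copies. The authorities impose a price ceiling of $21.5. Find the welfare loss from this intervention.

$0.98 thousand

Competitive equilibrium: 34.75 − 3Q = 13.5 + 2.4Q → Q* = 3.9352, P* = 22.9444.
At the ceiling P = 21.5, quantity supplied = (21.5 − 13.5)/2.4 = 3.3333.
Willingness to pay at Q' = 3.3333: 34.75 − 3·3.3333 = 24.7501.
ΔQ = 3.9352 − 3.3333 = 0.6019; wedge = 24.7501 − 21.5 = 3.2501.
DWL = ½ × 0.6019 × 3.2501 = $0.98 thousand.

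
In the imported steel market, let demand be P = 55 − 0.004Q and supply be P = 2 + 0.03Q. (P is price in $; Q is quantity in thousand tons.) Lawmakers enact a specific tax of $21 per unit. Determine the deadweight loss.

$6485.29 thousand

Competitive equilibrium: 55 − 0.004Q = 2 + 0.03Q → Q* = 1558.8235, P* = 48.7647.
With the tax, the buyer price exceeds the seller price by 21: (55 − 0.004Q) − (2 + 0.03Q) = 21 → Q' = 941.1765.
ΔQ = 1558.8235 − 941.1765 = 617.647; the wedge equals the tax, 21.
DWL = ½ × 617.647 × 21 = $6485.29 thousand.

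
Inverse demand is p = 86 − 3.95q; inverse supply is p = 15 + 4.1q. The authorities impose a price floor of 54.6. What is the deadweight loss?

Competitive equilibrium: 86 − 3.95q = 15 + 4.1q → q* = 8.8199, p* = 51.1615.
At the floor p = 54.6, quantity demanded = (86 − 54.6)/3.95 = 7.9494.
Sellers' marginal cost at q' = 7.9494: 15 + 4.1·7.9494 = 47.5925.
Δq = 8.8199 − 7.9494 = 0.8705; wedge = 54.6 − 47.5925 = 7.0075.
Deadweight loss = ½ × 0.8705 × 7.0075 = 3.05.

3.05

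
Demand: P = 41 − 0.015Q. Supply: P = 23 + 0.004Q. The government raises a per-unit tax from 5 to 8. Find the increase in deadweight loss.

1026.32

Competitive equilibrium: 41 − 0.015Q = 23 + 0.004Q → Q* = 947.3684, P* = 26.7895.
For a per-unit tax t: ΔQ = t/0.019, so DWL = ½·t·(t/0.019) = t²/0.038.
At t = 5: DWL = 657.895. At t = 8: DWL = 1684.211.
Increase = 1684.211 − 657.895 = 1026.32.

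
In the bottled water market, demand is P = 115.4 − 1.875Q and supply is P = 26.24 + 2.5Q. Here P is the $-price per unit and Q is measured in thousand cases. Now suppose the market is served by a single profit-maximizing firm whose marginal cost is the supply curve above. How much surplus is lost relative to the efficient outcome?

Competitive equilibrium: 115.4 − 1.875Q = 26.24 + 2.5Q → Q* = 20.3794, P* = 77.1886.
Marginal revenue: MR = 115.4 − 3.75Q. Set MR = MC: 115.4 − 3.75Q = 26.24 + 2.5Q → Q_m = 14.2656.
Price P_m = 115.4 − 1.875·14.2656 = 88.652; MC(Q_m) = 26.24 + 2.5·14.2656 = 61.904.
Competitive Q* = 20.3794, so ΔQ = 6.1138; wedge = 88.652 − 61.904 = 26.748.
The triangle = ½ × 6.1138 × 26.748 = $81.77 thousand.

$81.77 thousand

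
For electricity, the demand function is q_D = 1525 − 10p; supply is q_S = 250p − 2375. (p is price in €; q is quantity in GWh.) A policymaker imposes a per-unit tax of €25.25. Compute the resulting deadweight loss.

In inverse form: demand p = 152.5 − 0.1q, supply p = 9.5 + 0.004q.
Competitive equilibrium: 152.5 − 0.1q = 9.5 + 0.004q → q* = 1375, p* = 15.
With the tax, the buyer price exceeds the seller price by 25.25: (152.5 − 0.1q) − (9.5 + 0.004q) = 25.25 → q' = 1132.2115.
Δq = 1375 − 1132.2115 = 242.7885; the wedge equals the tax, 25.25.
Deadweight loss = ½ × 242.7885 × 25.25 = €3065.20.

€3065.20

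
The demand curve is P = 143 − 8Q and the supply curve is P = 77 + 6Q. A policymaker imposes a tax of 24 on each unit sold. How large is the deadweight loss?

Competitive equilibrium: 143 − 8Q = 77 + 6Q → Q* = 4.7143, P* = 105.2857.
With the tax, the buyer price exceeds the seller price by 24: (143 − 8Q) − (77 + 6Q) = 24 → Q' = 3.
ΔQ = 4.7143 − 3 = 1.7143; the wedge equals the tax, 24.
Welfare loss = ½ × 1.7143 × 24 = 20.57.

20.57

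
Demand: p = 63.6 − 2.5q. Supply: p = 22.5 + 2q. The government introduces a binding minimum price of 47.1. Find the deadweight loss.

14.44

Competitive equilibrium: 63.6 − 2.5q = 22.5 + 2q → q* = 9.1333, p* = 40.7667.
At the floor p = 47.1, quantity demanded = (63.6 − 47.1)/2.5 = 6.6.
Sellers' marginal cost at q' = 6.6: 22.5 + 2·6.6 = 35.7.
Δq = 9.1333 − 6.6 = 2.5333; wedge = 47.1 − 35.7 = 11.4.
DWL = ½ × 2.5333 × 11.4 = 14.44.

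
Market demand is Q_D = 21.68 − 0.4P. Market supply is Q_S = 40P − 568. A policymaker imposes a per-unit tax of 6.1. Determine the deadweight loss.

In inverse form: demand P = 54.2 − 2.5Q, supply P = 14.2 + 0.025Q.
Competitive equilibrium: 54.2 − 2.5Q = 14.2 + 0.025Q → Q* = 15.8416, P* = 14.596.
With the tax, the buyer price exceeds the seller price by 6.1: (54.2 − 2.5Q) − (14.2 + 0.025Q) = 6.1 → Q' = 13.4257.
ΔQ = 15.8416 − 13.4257 = 2.4159; the wedge equals the tax, 6.1.
Deadweight loss = ½ × 2.4159 × 6.1 = 7.37.

7.37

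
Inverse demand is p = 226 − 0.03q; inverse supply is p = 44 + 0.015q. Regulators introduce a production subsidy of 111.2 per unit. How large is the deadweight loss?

Competitive equilibrium: 226 − 0.03q = 44 + 0.015q → q* = 4044.4444, p* = 104.6667.
The subsidy lowers effective supply by 111.2: p = 0.015q − 67.2.
New quantity: 226 − 0.03q = 0.015q − 67.2 → q' = 6515.5556.
Overproduction Δq = 6515.5556 − 4044.4444 = 2471.1112; wedge = subsidy = 111.2.
Deadweight loss = ½ × 2471.1112 × 111.2 = 137393.78.

137393.78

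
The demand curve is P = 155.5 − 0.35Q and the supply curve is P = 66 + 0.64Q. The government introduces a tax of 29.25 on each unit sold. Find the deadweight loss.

432.10

Competitive equilibrium: 155.5 − 0.35Q = 66 + 0.64Q → Q* = 90.404, P* = 123.8586.
With the tax, the buyer price exceeds the seller price by 29.25: (155.5 − 0.35Q) − (66 + 0.64Q) = 29.25 → Q' = 60.8586.
ΔQ = 90.404 − 60.8586 = 29.5454; the wedge equals the tax, 29.25.
DWL = ½ × 29.5454 × 29.25 = 432.10.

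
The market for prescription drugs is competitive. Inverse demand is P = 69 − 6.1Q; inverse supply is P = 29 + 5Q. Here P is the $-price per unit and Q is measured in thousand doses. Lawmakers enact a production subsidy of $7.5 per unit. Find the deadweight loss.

$2.53 thousand

Competitive equilibrium: 69 − 6.1Q = 29 + 5Q → Q* = 3.6036, P* = 47.018.
The subsidy lowers effective supply by 7.5: P = 21.5 + 5Q.
New quantity: 69 − 6.1Q = 21.5 + 5Q → Q' = 4.2793.
Overproduction ΔQ = 4.2793 − 3.6036 = 0.6757; wedge = subsidy = 7.5.
DWL = ½ × 0.6757 × 7.5 = $2.53 thousand.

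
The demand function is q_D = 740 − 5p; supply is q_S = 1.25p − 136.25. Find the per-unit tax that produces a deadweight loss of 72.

In inverse form: demand p = 148 − 0.2q, supply p = 109 + 0.8q.
Competitive equilibrium: 148 − 0.2q = 109 + 0.8q → q* = 39, p* = 140.2.
A tax t gives Δq = t/1 and wedge t, so DWL = t²/2.
t²/2 = 72 → t² = 144 → t = 12.

12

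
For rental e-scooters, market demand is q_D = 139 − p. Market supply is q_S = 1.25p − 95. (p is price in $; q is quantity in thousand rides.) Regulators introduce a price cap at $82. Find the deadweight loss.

$680.625 thousand

In inverse form: demand p = 139 − q, supply p = 76 + 0.8q.
Competitive equilibrium: 139 − q = 76 + 0.8q → q* = 35, p* = 104.
At the ceiling p = 82, quantity supplied = (82 − 76)/0.8 = 7.5.
Willingness to pay at q' = 7.5: 139 − 1·7.5 = 131.5.
Δq = 35 − 7.5 = 27.5; wedge = 131.5 − 82 = 49.5.
DWL = ½ × 27.5 × 49.5 = $680.625 thousand.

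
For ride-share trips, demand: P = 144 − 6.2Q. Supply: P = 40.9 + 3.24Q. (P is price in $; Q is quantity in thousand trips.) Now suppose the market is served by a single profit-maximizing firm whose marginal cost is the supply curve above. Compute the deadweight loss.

Competitive equilibrium: 144 − 6.2Q = 40.9 + 3.24Q → Q* = 10.92161, P* = 76.28602.
Marginal revenue: MR = 144 − 12.4Q. Set MR = MC: 144 − 12.4Q = 40.9 + 3.24Q → Q_m = 6.59207.
Price P_m = 144 − 6.2·6.59207 = 103.12917; MC(Q_m) = 40.9 + 3.24·6.59207 = 62.25831.
Competitive Q* = 10.92161, so ΔQ = 4.32954; wedge = 103.12917 − 62.25831 = 40.87086.
Welfare loss = ½ × 4.32954 × 40.87086 = $88.48 thousand.

$88.48 thousand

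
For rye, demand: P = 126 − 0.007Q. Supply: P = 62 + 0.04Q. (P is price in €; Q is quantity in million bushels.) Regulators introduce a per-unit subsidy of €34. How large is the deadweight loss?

Competitive equilibrium: 126 − 0.007Q = 62 + 0.04Q → Q* = 1361.7021, P* = 116.4681.
The subsidy lowers effective supply by 34: P = 28 + 0.04Q.
New quantity: 126 − 0.007Q = 28 + 0.04Q → Q' = 2085.1064.
Overproduction ΔQ = 2085.1064 − 1361.7021 = 723.4043; wedge = subsidy = 34.
The triangle = ½ × 723.4043 × 34 = €12297.87 million.

€12297.87 million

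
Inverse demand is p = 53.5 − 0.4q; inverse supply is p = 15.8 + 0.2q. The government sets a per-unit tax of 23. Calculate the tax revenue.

563.50

Competitive equilibrium: 53.5 − 0.4q = 15.8 + 0.2q → q* = 62.8333, p* = 28.3667.
With the tax, the buyer price exceeds the seller price by 23: (53.5 − 0.4q) − (15.8 + 0.2q) = 23 → q' = 24.5.
Tax revenue = 23 × 24.5 = 563.50.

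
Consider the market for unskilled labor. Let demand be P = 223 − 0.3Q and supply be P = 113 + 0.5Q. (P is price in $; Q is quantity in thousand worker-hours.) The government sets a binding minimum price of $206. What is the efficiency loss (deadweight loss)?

$2613.61 thousand

Competitive equilibrium: 223 − 0.3Q = 113 + 0.5Q → Q* = 137.5, P* = 181.75.
At the floor P = 206, quantity demanded = (223 − 206)/0.3 = 56.6667.
Sellers' marginal cost at Q' = 56.6667: 113 + 0.5·56.6667 = 141.3334.
ΔQ = 137.5 − 56.6667 = 80.8333; wedge = 206 − 141.3334 = 64.6666.
DWL = ½ × 80.8333 × 64.6666 = $2613.61 thousand.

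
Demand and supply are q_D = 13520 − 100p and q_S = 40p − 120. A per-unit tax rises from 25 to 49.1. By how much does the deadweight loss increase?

25511.57

In inverse form: demand p = 135.2 − 0.01q, supply p = 3 + 0.025q.
Competitive equilibrium: 135.2 − 0.01q = 3 + 0.025q → q* = 3777.1429, p* = 97.4286.
For a per-unit tax t: Δq = t/0.035, so DWL = ½·t·(t/0.035) = t²/0.07.
At t = 25: DWL = 8928.571. At t = 49.1: DWL = 34440.143.
Increase = 34440.143 − 8928.571 = 25511.57.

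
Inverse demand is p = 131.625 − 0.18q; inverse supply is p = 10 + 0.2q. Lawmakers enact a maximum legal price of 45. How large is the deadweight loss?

3998.38

Competitive equilibrium: 131.625 − 0.18q = 10 + 0.2q → q* = 320.0658, p* = 74.0132.
At the ceiling p = 45, quantity supplied = (45 − 10)/0.2 = 175.
Willingness to pay at q' = 175: 131.625 − 0.18·175 = 100.125.
Δq = 320.0658 − 175 = 145.0658; wedge = 100.125 − 45 = 55.125.
The triangle = ½ × 145.0658 × 55.125 = 3998.38.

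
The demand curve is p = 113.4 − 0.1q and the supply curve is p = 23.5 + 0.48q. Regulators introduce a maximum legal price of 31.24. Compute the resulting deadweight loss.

Competitive equilibrium: 113.4 − 0.1q = 23.5 + 0.48q → q* = 155, p* = 97.9.
At the ceiling p = 31.24, quantity supplied = (31.24 − 23.5)/0.48 = 16.125.
Willingness to pay at q' = 16.125: 113.4 − 0.1·16.125 = 111.7875.
Δq = 155 − 16.125 = 138.875; wedge = 111.7875 − 31.24 = 80.5475.
The triangle = ½ × 138.875 × 80.5475 = 5593.02.

5593.02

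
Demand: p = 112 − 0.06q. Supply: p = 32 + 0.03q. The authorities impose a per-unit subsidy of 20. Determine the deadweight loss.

Competitive equilibrium: 112 − 0.06q = 32 + 0.03q → q* = 888.8889, p* = 58.6667.
The subsidy lowers effective supply by 20: p = 12 + 0.03q.
New quantity: 112 − 0.06q = 12 + 0.03q → q' = 1111.1111.
Overproduction Δq = 1111.1111 − 888.8889 = 222.2222; wedge = subsidy = 20.
Welfare loss = ½ × 222.2222 × 20 = 2222.22.

2222.22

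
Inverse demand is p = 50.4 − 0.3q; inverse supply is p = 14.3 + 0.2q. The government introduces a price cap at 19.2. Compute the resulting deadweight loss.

Competitive equilibrium: 50.4 − 0.3q = 14.3 + 0.2q → q* = 72.2, p* = 28.74.
At the ceiling p = 19.2, quantity supplied = (19.2 − 14.3)/0.2 = 24.5.
Willingness to pay at q' = 24.5: 50.4 − 0.3·24.5 = 43.05.
Δq = 72.2 − 24.5 = 47.7; wedge = 43.05 − 19.2 = 23.85.
Welfare loss = ½ × 47.7 × 23.85 = 568.82.

568.82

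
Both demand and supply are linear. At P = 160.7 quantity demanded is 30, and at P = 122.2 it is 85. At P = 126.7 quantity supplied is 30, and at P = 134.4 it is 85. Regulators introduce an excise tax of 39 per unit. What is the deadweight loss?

Demand slope = (122.2 − 160.7)/(85 − 30) = −0.7, so P = 181.7 − 0.7Q.
Supply slope = (134.4 − 126.7)/(85 − 30) = 0.14, so P = 122.5 + 0.14Q.
Competitive equilibrium: 181.7 − 0.7Q = 122.5 + 0.14Q → Q* = 70.4762, P* = 132.3667.
With the tax, the buyer price exceeds the seller price by 39: (181.7 − 0.7Q) − (122.5 + 0.14Q) = 39 → Q' = 24.0476.
ΔQ = 70.4762 − 24.0476 = 46.4286; the wedge equals the tax, 39.
DWL = ½ × 46.4286 × 39 = 905.36.

905.36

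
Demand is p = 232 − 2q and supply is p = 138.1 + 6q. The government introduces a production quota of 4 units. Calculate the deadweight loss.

Competitive equilibrium: 232 − 2q = 138.1 + 6q → q* = 11.7375, p* = 208.525.
At q = 4: demand price = 232 − 2·4 = 224; supply price = 138.1 + 6·4 = 162.1.
Δq = 11.7375 − 4 = 7.7375; wedge = 224 − 162.1 = 61.9.
Deadweight loss = ½ × 7.7375 × 61.9 = 239.48.

239.48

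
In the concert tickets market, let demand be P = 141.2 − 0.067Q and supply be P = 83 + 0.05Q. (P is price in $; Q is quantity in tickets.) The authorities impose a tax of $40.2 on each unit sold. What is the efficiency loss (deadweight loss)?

$6906.15

Competitive equilibrium: 141.2 − 0.067Q = 83 + 0.05Q → Q* = 497.4359, P* = 107.8718.
With the tax, the buyer price exceeds the seller price by 40.2: (141.2 − 0.067Q) − (83 + 0.05Q) = 40.2 → Q' = 153.8462.
ΔQ = 497.4359 − 153.8462 = 343.5897; the wedge equals the tax, 40.2.
DWL = ½ × 343.5897 × 40.2 = $6906.15.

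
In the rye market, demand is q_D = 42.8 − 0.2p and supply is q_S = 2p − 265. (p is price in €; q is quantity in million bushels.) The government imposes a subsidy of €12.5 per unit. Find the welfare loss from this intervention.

In inverse form: demand p = 214 − 5q, supply p = 132.5 + 0.5q.
Competitive equilibrium: 214 − 5q = 132.5 + 0.5q → q* = 14.8182, p* = 139.9091.
The subsidy lowers effective supply by 12.5: p = 120 + 0.5q.
New quantity: 214 − 5q = 120 + 0.5q → q' = 17.0909.
Overproduction Δq = 17.0909 − 14.8182 = 2.2727; wedge = subsidy = 12.5.
The triangle = ½ × 2.2727 × 12.5 = €14.20 million.

€14.20 million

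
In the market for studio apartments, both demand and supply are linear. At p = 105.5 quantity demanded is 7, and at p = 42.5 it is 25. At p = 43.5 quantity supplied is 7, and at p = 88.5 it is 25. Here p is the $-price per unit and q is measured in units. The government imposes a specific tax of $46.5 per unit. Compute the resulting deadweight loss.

$180.19

Demand slope = (42.5 − 105.5)/(25 − 7) = −3.5, so p = 130 − 3.5q.
Supply slope = (88.5 − 43.5)/(25 − 7) = 2.5, so p = 26 + 2.5q.
Competitive equilibrium: 130 − 3.5q = 26 + 2.5q → q* = 17.3333, p* = 69.3333.
With the tax, the buyer price exceeds the seller price by 46.5: (130 − 3.5q) − (26 + 2.5q) = 46.5 → q' = 9.5833.
Δq = 17.3333 − 9.5833 = 7.75; the wedge equals the tax, 46.5.
Welfare loss = ½ × 7.75 × 46.5 = $180.19.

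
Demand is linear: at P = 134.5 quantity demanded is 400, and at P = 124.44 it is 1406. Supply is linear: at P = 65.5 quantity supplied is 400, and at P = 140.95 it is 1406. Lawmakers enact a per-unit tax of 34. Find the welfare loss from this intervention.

6800

Demand slope = (124.44 − 134.5)/(1406 − 400) = −0.01, so P = 138.5 − 0.01Q.
Supply slope = (140.95 − 65.5)/(1406 − 400) = 0.075, so P = 35.5 + 0.075Q.
Competitive equilibrium: 138.5 − 0.01Q = 35.5 + 0.075Q → Q* = 1211.7647, P* = 126.3824.
With the tax, the buyer price exceeds the seller price by 34: (138.5 − 0.01Q) − (35.5 + 0.075Q) = 34 → Q' = 811.7647.
ΔQ = 1211.7647 − 811.7647 = 400; the wedge equals the tax, 34.
The triangle = ½ × 400 × 34 = 6800.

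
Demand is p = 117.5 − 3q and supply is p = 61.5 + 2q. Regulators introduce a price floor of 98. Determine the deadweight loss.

55.225

Competitive equilibrium: 117.5 − 3q = 61.5 + 2q → q* = 11.2, p* = 83.9.
At the floor p = 98, quantity demanded = (117.5 − 98)/3 = 6.5.
Sellers' marginal cost at q' = 6.5: 61.5 + 2·6.5 = 74.5.
Δq = 11.2 − 6.5 = 4.7; wedge = 98 − 74.5 = 23.5.
DWL = ½ × 4.7 × 23.5 = 55.225.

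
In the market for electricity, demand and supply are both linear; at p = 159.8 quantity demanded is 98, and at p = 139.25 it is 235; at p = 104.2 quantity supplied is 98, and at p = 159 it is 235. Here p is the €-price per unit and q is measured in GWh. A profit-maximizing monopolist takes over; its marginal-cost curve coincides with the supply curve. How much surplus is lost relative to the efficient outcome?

€500.52

Demand slope = (139.25 − 159.8)/(235 − 98) = −0.15, so p = 174.5 − 0.15q.
Supply slope = (159 − 104.2)/(235 − 98) = 0.4, so p = 65 + 0.4q.
Competitive equilibrium: 174.5 − 0.15q = 65 + 0.4q → q* = 199.0909, p* = 144.6364.
Marginal revenue: MR = 174.5 − 0.3q. Set MR = MC: 174.5 − 0.3q = 65 + 0.4q → q_m = 156.4286.
Price p_m = 174.5 − 0.15·156.4286 = 151.0357; MC(q_m) = 65 + 0.4·156.4286 = 127.5714.
Competitive q* = 199.0909, so Δq = 42.6623; wedge = 151.0357 − 127.5714 = 23.4643.
Welfare loss = ½ × 42.6623 × 23.4643 = €500.52.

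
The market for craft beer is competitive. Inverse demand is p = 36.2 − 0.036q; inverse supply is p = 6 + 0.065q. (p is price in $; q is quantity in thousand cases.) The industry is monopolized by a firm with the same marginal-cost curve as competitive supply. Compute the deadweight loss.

Competitive equilibrium: 36.2 − 0.036q = 6 + 0.065q → q* = 299.0099, p* = 25.4356.
Marginal revenue: MR = 36.2 − 0.072q. Set MR = MC: 36.2 − 0.072q = 6 + 0.065q → q_m = 220.438.
Price p_m = 36.2 − 0.036·220.438 = 28.2642; MC(q_m) = 6 + 0.065·220.438 = 20.3285.
Competitive q* = 299.0099, so Δq = 78.5719; wedge = 28.2642 − 20.3285 = 7.9357.
DWL = ½ × 78.5719 × 7.9357 = $311.76 thousand.

$311.76 thousand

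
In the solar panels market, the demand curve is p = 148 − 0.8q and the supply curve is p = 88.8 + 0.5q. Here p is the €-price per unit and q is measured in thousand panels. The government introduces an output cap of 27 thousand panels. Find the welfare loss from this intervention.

€223.39 thousand

Competitive equilibrium: 148 − 0.8q = 88.8 + 0.5q → q* = 45.5385, p* = 111.5692.
At q = 27: demand price = 148 − 0.8·27 = 126.4; supply price = 88.8 + 0.5·27 = 102.3.
Δq = 45.5385 − 27 = 18.5385; wedge = 126.4 − 102.3 = 24.1.
The triangle = ½ × 18.5385 × 24.1 = €223.39 thousand.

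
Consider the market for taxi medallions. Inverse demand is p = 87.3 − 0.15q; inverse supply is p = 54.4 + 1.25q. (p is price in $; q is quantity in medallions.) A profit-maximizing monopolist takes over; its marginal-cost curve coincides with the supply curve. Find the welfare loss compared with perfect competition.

$3.62

Competitive equilibrium: 87.3 − 0.15q = 54.4 + 1.25q → q* = 23.5, p* = 83.775.
Marginal revenue: MR = 87.3 − 0.3q. Set MR = MC: 87.3 − 0.3q = 54.4 + 1.25q → q_m = 21.2258.
Price p_m = 87.3 − 0.15·21.2258 = 84.1161; MC(q_m) = 54.4 + 1.25·21.2258 = 80.9323.
Competitive q* = 23.5, so Δq = 2.2742; wedge = 84.1161 − 80.9323 = 3.1838.
Welfare loss = ½ × 2.2742 × 3.1838 = $3.62.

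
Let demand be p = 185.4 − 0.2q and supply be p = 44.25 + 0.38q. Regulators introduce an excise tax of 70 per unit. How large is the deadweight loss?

4224.14

Competitive equilibrium: 185.4 − 0.2q = 44.25 + 0.38q → q* = 243.3621, p* = 136.7276.
With the tax, the buyer price exceeds the seller price by 70: (185.4 − 0.2q) − (44.25 + 0.38q) = 70 → q' = 122.6724.
Δq = 243.3621 − 122.6724 = 120.6897; the wedge equals the tax, 70.
Welfare loss = ½ × 120.6897 × 70 = 4224.14.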